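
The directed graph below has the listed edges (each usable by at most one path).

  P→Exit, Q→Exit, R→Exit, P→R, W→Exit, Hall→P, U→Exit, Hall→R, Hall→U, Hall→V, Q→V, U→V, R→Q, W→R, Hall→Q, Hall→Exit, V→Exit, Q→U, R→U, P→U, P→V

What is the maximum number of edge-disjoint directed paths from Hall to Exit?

Assign every edge capacity 1; by Menger, the answer equals the max flow.
Path Hall→Exit (+1); total 1.
Path Hall→P→Exit (+1); total 2.
Path Hall→Q→Exit (+1); total 3.
Path Hall→R→Exit (+1); total 4.
Path Hall→U→Exit (+1); total 5.
Path Hall→V→Exit (+1); total 6.
No residual Hall→Exit path; max flow = 6.
Certifying cut of size 6: {Hall→Exit, Hall→P, Hall→Q, Hall→R, Hall→U, Hall→V}.

6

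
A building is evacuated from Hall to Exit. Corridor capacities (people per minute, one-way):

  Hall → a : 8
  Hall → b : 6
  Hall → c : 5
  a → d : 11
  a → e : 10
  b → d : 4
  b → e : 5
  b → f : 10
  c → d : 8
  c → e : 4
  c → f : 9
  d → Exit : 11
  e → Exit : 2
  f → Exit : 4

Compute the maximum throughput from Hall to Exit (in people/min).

Augment Hall→a→d→Exit: bottleneck 8, flow now 8.
Augment Hall→b→d→Exit: bottleneck 3, flow now 11.
Augment Hall→b→e→Exit: bottleneck 2, flow now 13.
Augment Hall→b→f→Exit: bottleneck 1, flow now 14.
Augment Hall→c→f→Exit: bottleneck 3, flow now 17.
No augmenting path remains; maximum flow = 17.
In the residual graph, reachable from Hall: {Hall, a, b, c, d, e, f}.
Min-cut edges: d→Exit (11), e→Exit (2), f→Exit (4); capacity 11 + 2 + 4 = 17.
This cut is saturated, so no flow can exceed 17.

17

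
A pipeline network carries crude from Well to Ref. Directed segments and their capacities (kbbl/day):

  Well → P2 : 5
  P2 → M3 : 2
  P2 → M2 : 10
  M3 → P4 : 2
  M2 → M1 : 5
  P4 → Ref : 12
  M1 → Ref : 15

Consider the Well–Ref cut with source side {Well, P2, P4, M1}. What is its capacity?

Edges leaving {Well, P2, P4, M1}: P2→M3 (2), P2→M2 (10), P4→Ref (12), M1→Ref (15).
Cut capacity = 2 + 10 + 12 + 15 = 39.

39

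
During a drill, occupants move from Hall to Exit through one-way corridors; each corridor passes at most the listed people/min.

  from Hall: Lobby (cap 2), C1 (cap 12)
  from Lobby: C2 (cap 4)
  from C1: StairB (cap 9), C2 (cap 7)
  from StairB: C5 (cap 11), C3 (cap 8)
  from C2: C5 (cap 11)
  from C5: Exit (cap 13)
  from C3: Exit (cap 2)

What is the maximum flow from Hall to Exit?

14

Augment Hall→Lobby→C2→C5→Exit: bottleneck 2, flow now 2.
Augment Hall→C1→StairB→C5→Exit: bottleneck 9, flow now 11.
Augment Hall→C1→C2→C5→Exit: bottleneck 2, flow now 13.
Augment Hall→C1→C2→C5→StairB→C3→Exit: bottleneck 1, flow now 14. (uses reverse residual edge)
No augmenting path remains; maximum flow = 14.
In the residual graph, reachable from Hall: {Hall}.
Min-cut edges: Hall→Lobby (2), Hall→C1 (12); capacity 2 + 12 = 14.
This cut is saturated, so no flow can exceed 14.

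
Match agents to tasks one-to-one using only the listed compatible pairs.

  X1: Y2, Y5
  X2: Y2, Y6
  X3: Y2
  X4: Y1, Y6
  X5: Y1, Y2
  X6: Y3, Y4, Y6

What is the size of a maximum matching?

5

Unit-capacity flow: source→left, listed edges, right→sink; max matching = max flow.
Augmenting path X1→Y2 (+1); matched 1.
Augmenting path X2→Y6 (+1); matched 2.
Augmenting path X4→Y1 (+1); matched 3.
Augmenting path X6→Y3 (+1); matched 4.
Augmenting path X3→Y2→X1→Y5 (+1); matched 5.
No augmenting path remains; maximum matching = 5.
König certificate: {X1, X6, Y1, Y2, Y6} is a vertex cover of size 5 (every listed pair touches it), so no matching can be larger.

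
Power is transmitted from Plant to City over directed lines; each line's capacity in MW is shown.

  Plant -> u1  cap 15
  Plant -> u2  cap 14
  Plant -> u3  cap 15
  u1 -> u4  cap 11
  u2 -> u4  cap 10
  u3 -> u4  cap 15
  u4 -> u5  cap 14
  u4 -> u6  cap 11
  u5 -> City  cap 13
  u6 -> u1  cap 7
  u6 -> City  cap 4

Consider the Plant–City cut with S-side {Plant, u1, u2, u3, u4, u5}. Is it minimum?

Given cut capacity: 11 + 13 = 24.
Augment Plant→u1→u4→u5→City: bottleneck 11, flow now 11.
Augment Plant→u2→u4→u5→City: bottleneck 2, flow now 13.
Augment Plant→u2→u4→u6→City: bottleneck 4, flow now 17.
No augmenting path remains; maximum flow = 17.
In the residual graph, reachable from Plant: {Plant, u1, u2, u3, u4, u5, u6}.
Min-cut edges: u5→City (13), u6→City (4); capacity 13 + 4 = 17.
Cut capacity 24 exceeds the max flow 17, so it is not minimum.

No — its capacity is 24, but the minimum cut has capacity 17.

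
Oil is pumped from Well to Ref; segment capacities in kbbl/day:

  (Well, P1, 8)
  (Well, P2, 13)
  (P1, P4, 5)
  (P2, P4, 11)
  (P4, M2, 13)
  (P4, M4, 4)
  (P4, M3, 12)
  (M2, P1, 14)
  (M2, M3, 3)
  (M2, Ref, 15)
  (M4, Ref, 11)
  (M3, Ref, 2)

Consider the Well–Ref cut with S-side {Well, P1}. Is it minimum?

Given cut capacity: 13 + 5 = 18.
Augment Well→P1→P4→M2→Ref: bottleneck 5, flow now 5.
Augment Well→P2→P4→M2→Ref: bottleneck 8, flow now 13.
Augment Well→P2→P4→M4→Ref: bottleneck 3, flow now 16.
No augmenting path remains; maximum flow = 16.
In the residual graph, reachable from Well: {Well, P1, P2}.
Min-cut edges: P1→P4 (5), P2→P4 (11); capacity 5 + 11 = 16.
Cut capacity 18 exceeds the max flow 16, so it is not minimum.

No — its capacity is 18, but the minimum cut has capacity 16.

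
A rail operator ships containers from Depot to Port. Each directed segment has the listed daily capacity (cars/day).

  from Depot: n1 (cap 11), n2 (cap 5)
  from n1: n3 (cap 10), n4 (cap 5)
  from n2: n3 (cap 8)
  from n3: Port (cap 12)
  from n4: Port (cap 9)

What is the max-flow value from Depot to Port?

Augment Depot→n1→n3→Port: bottleneck 10, flow now 10.
Augment Depot→n1→n4→Port: bottleneck 1, flow now 11.
Augment Depot→n2→n3→Port: bottleneck 2, flow now 13.
Augment Depot→n2→n3→n1→n4→Port: bottleneck 3, flow now 16. (uses reverse residual edge)
No augmenting path remains; maximum flow = 16.
In the residual graph, reachable from Depot: {Depot}.
Min-cut edges: Depot→n1 (11), Depot→n2 (5); capacity 11 + 5 = 16.
This cut is saturated, so no flow can exceed 16.

16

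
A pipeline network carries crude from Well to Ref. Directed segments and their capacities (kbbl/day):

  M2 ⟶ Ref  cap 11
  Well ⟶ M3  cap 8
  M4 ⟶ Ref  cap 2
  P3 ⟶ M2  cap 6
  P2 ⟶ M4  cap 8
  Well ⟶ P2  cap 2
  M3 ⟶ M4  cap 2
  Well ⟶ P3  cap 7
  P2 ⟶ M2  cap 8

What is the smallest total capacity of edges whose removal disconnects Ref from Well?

Augment Well→P2→M4→Ref: bottleneck 2, flow now 2.
Augment Well→P3→M2→Ref: bottleneck 6, flow now 8.
Augment Well→M3→M4→P2→M2→Ref: bottleneck 2, flow now 10. (uses reverse residual edge)
No augmenting path remains; maximum flow = 10.
By max-flow min-cut, the minimum cut capacity equals the max flow.
In the residual graph, reachable from Well: {Well, M3, P3}.
Min-cut edges: Well→P2 (2), M3→M4 (2), P3→M2 (6); capacity 2 + 2 + 6 = 10.

10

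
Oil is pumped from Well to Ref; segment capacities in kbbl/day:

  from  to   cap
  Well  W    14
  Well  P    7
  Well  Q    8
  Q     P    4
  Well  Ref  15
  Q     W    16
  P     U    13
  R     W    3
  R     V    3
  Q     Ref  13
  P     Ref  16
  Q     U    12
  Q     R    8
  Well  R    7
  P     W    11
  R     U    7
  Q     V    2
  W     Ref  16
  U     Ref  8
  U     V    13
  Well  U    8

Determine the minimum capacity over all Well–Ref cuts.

Augment Well→Ref: bottleneck 15, flow now 15.
Augment Well→P→Ref: bottleneck 7, flow now 22.
Augment Well→Q→Ref: bottleneck 8, flow now 30.
Augment Well→U→Ref: bottleneck 8, flow now 38.
Augment Well→W→Ref: bottleneck 14, flow now 52.
Augment Well→R→W→Ref: bottleneck 2, flow now 54.
No augmenting path remains; maximum flow = 54.
By max-flow min-cut, the minimum cut capacity equals the max flow.
In the residual graph, reachable from Well: {Well, R, U, V, W}.
Min-cut edges: Well→P (7), Well→Q (8), Well→Ref (15), U→Ref (8), W→Ref (16); capacity 7 + 8 + 15 + 8 + 16 = 54.

54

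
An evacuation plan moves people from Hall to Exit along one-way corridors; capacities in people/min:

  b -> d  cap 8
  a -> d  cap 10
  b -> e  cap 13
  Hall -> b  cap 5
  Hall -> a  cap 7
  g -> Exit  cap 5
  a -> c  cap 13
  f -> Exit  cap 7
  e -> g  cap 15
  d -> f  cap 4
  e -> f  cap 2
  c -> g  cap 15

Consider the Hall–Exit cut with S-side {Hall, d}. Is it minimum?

Given cut capacity: 7 + 5 + 4 = 16.
Augment Hall→a→c→g→Exit: bottleneck 5, flow now 5.
Augment Hall→a→d→f→Exit: bottleneck 2, flow now 7.
Augment Hall→b→d→f→Exit: bottleneck 2, flow now 9.
Augment Hall→b→e→f→Exit: bottleneck 2, flow now 11.
No augmenting path remains; maximum flow = 11.
In the residual graph, reachable from Hall: {Hall, a, b, c, d, e, g}.
Min-cut edges: d→f (4), e→f (2), g→Exit (5); capacity 4 + 2 + 5 = 11.
Cut capacity 16 exceeds the max flow 11, so it is not minimum.

No — its capacity is 16, but the minimum cut has capacity 11.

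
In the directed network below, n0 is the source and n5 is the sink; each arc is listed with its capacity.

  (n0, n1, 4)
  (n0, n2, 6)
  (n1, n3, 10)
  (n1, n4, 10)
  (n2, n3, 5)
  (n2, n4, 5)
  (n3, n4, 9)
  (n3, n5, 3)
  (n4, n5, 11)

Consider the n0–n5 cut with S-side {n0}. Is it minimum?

Given cut capacity: 4 + 6 = 10.
Augment n0→n1→n3→n5: bottleneck 3, flow now 3.
Augment n0→n1→n4→n5: bottleneck 1, flow now 4.
Augment n0→n2→n4→n5: bottleneck 5, flow now 9.
Augment n0→n2→n3→n4→n5: bottleneck 1, flow now 10.
No augmenting path remains; maximum flow = 10.
Cut capacity 10 equals the max flow, so it is a minimum cut.

Yes — it is a minimum cut (capacity 10).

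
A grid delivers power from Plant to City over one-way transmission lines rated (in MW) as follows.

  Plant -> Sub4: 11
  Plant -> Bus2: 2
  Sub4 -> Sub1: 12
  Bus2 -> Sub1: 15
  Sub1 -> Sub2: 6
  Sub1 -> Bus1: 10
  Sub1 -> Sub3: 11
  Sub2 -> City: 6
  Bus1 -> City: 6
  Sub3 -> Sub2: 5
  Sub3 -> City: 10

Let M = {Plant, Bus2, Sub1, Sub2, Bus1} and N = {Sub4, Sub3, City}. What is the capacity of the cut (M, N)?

34

Edges leaving {Plant, Bus2, Sub1, Sub2, Bus1}: Plant→Sub4 (11), Sub1→Sub3 (11), Sub2→City (6), Bus1→City (6).
Cut capacity = 11 + 11 + 6 + 6 = 34.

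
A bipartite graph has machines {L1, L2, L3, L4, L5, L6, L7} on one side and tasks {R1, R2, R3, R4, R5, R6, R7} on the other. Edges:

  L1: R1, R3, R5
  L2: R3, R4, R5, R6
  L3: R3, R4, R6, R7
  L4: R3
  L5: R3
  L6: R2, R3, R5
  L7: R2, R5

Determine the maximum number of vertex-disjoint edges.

Unit-capacity flow: source→left, listed edges, right→sink; max matching = max flow.
Augmenting path L1→R1 (+1); matched 1.
Augmenting path L2→R3 (+1); matched 2.
Augmenting path L3→R4 (+1); matched 3.
Augmenting path L6→R2 (+1); matched 4.
Augmenting path L7→R5 (+1); matched 5.
Augmenting path L4→R3→L2→R6 (+1); matched 6.
No augmenting path remains; maximum matching = 6.
König certificate: {L1, L2, L3, L6, L7, R3} is a vertex cover of size 6 (every listed pair touches it), so no matching can be larger.

6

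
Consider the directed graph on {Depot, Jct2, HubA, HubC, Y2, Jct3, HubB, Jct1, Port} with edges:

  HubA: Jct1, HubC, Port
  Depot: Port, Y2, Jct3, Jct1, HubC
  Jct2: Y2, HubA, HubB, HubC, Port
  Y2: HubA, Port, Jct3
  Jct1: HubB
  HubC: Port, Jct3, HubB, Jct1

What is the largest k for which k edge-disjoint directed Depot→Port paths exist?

3

Assign every edge capacity 1; by Menger, the answer equals the max flow.
Path Depot→Port (+1); total 1.
Path Depot→HubC→Port (+1); total 2.
Path Depot→Y2→Port (+1); total 3.
No residual Depot→Port path; max flow = 3.
Certifying cut of size 3: {Depot→HubC, Depot→Port, Depot→Y2}.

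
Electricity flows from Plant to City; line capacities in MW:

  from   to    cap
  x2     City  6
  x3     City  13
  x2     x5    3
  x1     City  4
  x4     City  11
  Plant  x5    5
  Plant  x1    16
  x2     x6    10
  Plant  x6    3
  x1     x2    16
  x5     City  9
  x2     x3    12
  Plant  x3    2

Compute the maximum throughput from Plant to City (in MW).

23

Augment Plant→x1→City: bottleneck 4, flow now 4.
Augment Plant→x3→City: bottleneck 2, flow now 6.
Augment Plant→x5→City: bottleneck 5, flow now 11.
Augment Plant→x1→x2→City: bottleneck 6, flow now 17.
Augment Plant→x1→x2→x3→City: bottleneck 6, flow now 23.
No augmenting path remains; maximum flow = 23.
In the residual graph, reachable from Plant: {Plant, x6}.
Min-cut edges: Plant→x1 (16), Plant→x3 (2), Plant→x5 (5); capacity 16 + 2 + 5 = 23.
This cut is saturated, so no flow can exceed 23.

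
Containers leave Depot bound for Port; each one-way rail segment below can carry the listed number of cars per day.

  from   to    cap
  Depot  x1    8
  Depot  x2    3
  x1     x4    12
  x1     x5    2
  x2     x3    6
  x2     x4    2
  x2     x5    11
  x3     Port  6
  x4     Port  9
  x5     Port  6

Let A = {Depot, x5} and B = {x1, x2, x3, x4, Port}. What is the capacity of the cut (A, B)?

Edges leaving {Depot, x5}: Depot→x1 (8), Depot→x2 (3), x5→Port (6).
Cut capacity = 8 + 3 + 6 = 17.

17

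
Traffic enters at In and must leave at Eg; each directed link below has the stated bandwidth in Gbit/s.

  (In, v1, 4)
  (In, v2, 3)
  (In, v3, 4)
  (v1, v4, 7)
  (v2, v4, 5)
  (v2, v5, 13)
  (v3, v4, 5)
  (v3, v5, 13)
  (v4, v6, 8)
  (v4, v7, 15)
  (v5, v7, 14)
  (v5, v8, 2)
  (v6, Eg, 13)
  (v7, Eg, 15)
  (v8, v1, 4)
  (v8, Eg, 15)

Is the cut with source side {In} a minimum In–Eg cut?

Given cut capacity: 4 + 3 + 4 = 11.
Augment In→v1→v4→v6→Eg: bottleneck 4, flow now 4.
Augment In→v2→v4→v6→Eg: bottleneck 3, flow now 7.
Augment In→v3→v4→v6→Eg: bottleneck 1, flow now 8.
Augment In→v3→v4→v7→Eg: bottleneck 3, flow now 11.
No augmenting path remains; maximum flow = 11.
Cut capacity 11 equals the max flow, so it is a minimum cut.

Yes — it is a minimum cut (capacity 11).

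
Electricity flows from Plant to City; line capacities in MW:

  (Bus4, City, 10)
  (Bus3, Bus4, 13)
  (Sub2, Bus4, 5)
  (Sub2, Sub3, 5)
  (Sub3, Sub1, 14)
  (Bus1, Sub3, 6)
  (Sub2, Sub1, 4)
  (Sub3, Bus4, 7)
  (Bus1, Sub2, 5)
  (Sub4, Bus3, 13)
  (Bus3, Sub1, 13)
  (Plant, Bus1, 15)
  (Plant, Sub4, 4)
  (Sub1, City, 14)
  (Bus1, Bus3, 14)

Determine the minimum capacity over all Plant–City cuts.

19

Augment Plant→Bus1→Bus3→Bus4→City: bottleneck 10, flow now 10.
Augment Plant→Bus1→Bus3→Sub1→City: bottleneck 4, flow now 14.
Augment Plant→Bus1→Sub2→Sub1→City: bottleneck 1, flow now 15.
Augment Plant→Sub4→Bus3→Sub1→City: bottleneck 4, flow now 19.
No augmenting path remains; maximum flow = 19.
By max-flow min-cut, the minimum cut capacity equals the max flow.
In the residual graph, reachable from Plant: {Plant}.
Min-cut edges: Plant→Bus1 (15), Plant→Sub4 (4); capacity 15 + 4 = 19.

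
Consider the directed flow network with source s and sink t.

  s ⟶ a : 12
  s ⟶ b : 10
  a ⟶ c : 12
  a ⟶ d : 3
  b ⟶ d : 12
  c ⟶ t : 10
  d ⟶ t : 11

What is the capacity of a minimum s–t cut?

21

Augment s→a→c→t: bottleneck 10, flow now 10.
Augment s→a→d→t: bottleneck 2, flow now 12.
Augment s→b→d→t: bottleneck 9, flow now 21.
No augmenting path remains; maximum flow = 21.
By max-flow min-cut, the minimum cut capacity equals the max flow.
In the residual graph, reachable from s: {s, a, b, c, d}.
Min-cut edges: c→t (10), d→t (11); capacity 10 + 11 = 21.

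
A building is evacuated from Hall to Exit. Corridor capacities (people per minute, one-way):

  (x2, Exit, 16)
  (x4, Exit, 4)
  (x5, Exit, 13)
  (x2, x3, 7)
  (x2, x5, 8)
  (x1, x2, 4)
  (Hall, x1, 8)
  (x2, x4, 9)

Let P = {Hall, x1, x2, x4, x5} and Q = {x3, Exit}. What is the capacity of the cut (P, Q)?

Edges leaving {Hall, x1, x2, x4, x5}: x2→x3 (7), x2→Exit (16), x4→Exit (4), x5→Exit (13).
Cut capacity = 7 + 16 + 4 + 13 = 40.

40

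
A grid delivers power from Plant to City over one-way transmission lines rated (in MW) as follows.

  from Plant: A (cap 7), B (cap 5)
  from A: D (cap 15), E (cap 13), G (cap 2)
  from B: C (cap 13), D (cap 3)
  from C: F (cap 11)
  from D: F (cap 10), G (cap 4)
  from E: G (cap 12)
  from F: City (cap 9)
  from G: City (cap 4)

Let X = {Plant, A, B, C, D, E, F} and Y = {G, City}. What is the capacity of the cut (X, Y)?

Edges leaving {Plant, A, B, C, D, E, F}: A→G (2), D→G (4), E→G (12), F→City (9).
Cut capacity = 2 + 4 + 12 + 9 = 27.

27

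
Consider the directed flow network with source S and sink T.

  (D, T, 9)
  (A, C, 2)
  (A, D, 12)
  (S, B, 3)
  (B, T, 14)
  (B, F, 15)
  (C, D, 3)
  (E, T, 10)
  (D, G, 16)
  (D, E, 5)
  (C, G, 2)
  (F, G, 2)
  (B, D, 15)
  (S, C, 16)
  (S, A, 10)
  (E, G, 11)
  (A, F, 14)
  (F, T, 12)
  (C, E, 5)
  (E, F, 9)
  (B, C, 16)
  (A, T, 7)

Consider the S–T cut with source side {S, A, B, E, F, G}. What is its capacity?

Edges leaving {S, A, B, E, F, G}: S→C (16), A→C (2), A→D (12), A→T (7), B→C (16), B→D (15), B→T (14), E→T (10), F→T (12).
Cut capacity = 16 + 2 + 12 + 7 + 16 + 15 + 14 + 10 + 12 = 104.

104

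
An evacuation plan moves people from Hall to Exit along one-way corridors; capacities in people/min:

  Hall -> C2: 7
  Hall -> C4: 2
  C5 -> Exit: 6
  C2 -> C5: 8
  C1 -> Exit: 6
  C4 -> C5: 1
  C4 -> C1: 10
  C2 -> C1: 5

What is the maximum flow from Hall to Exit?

9

Augment Hall→C4→C5→Exit: bottleneck 1, flow now 1.
Augment Hall→C4→C1→Exit: bottleneck 1, flow now 2.
Augment Hall→C2→C5→Exit: bottleneck 5, flow now 7.
Augment Hall→C2→C1→Exit: bottleneck 2, flow now 9.
No augmenting path remains; maximum flow = 9.
In the residual graph, reachable from Hall: {Hall}.
Min-cut edges: Hall→C4 (2), Hall→C2 (7); capacity 2 + 7 = 9.
This cut is saturated, so no flow can exceed 9.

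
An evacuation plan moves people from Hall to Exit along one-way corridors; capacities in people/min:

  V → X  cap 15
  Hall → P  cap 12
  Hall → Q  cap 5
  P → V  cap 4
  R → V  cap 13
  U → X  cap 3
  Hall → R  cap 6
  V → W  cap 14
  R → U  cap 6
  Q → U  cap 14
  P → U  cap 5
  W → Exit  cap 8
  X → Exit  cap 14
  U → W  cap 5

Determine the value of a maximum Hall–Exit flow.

18

Augment Hall→P→U→W→Exit: bottleneck 5, flow now 5.
Augment Hall→P→V→W→Exit: bottleneck 3, flow now 8.
Augment Hall→P→V→X→Exit: bottleneck 1, flow now 9.
Augment Hall→Q→U→X→Exit: bottleneck 3, flow now 12.
Augment Hall→R→V→X→Exit: bottleneck 6, flow now 18.
No augmenting path remains; maximum flow = 18.
In the residual graph, reachable from Hall: {Hall, P, Q, U}.
Min-cut edges: Hall→R (6), P→V (4), U→W (5), U→X (3); capacity 6 + 4 + 5 + 3 = 18.
This cut is saturated, so no flow can exceed 18.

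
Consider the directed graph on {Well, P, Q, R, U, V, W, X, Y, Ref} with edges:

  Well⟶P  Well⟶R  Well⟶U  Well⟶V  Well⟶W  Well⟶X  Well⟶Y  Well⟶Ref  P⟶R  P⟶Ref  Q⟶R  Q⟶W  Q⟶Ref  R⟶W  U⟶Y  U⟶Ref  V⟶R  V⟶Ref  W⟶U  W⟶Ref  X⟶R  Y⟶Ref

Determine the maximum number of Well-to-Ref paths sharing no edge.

Assign every edge capacity 1; by Menger, the answer equals the max flow.
Path Well→Ref (+1); total 1.
Path Well→P→Ref (+1); total 2.
Path Well→U→Ref (+1); total 3.
Path Well→V→Ref (+1); total 4.
Path Well→W→Ref (+1); total 5.
Path Well→Y→Ref (+1); total 6.
No residual Well→Ref path; max flow = 6.
Certifying cut of size 6: {U→Ref, W→Ref, Well→P, Well→Ref, Well→V, Y→Ref}.

6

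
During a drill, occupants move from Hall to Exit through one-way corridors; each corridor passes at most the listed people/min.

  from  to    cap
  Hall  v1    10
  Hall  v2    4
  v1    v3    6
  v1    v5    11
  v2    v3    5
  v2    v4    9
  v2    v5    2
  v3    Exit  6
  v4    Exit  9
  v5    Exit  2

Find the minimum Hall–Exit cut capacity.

Augment Hall→v1→v3→Exit: bottleneck 6, flow now 6.
Augment Hall→v1→v5→Exit: bottleneck 2, flow now 8.
Augment Hall→v2→v4→Exit: bottleneck 4, flow now 12.
No augmenting path remains; maximum flow = 12.
By max-flow min-cut, the minimum cut capacity equals the max flow.
In the residual graph, reachable from Hall: {Hall, v1, v5}.
Min-cut edges: Hall→v2 (4), v1→v3 (6), v5→Exit (2); capacity 4 + 6 + 2 = 12.

12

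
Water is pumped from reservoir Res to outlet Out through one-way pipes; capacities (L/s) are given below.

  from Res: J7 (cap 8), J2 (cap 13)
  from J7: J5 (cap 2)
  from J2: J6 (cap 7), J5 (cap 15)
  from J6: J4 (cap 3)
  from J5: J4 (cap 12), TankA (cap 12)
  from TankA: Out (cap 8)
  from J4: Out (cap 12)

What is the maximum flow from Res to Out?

Augment Res→J7→J5→TankA→Out: bottleneck 2, flow now 2.
Augment Res→J2→J6→J4→Out: bottleneck 3, flow now 5.
Augment Res→J2→J5→TankA→Out: bottleneck 6, flow now 11.
Augment Res→J2→J5→J4→Out: bottleneck 4, flow now 15.
No augmenting path remains; maximum flow = 15.
In the residual graph, reachable from Res: {Res, J7}.
Min-cut edges: Res→J2 (13), J7→J5 (2); capacity 13 + 2 = 15.
This cut is saturated, so no flow can exceed 15.

15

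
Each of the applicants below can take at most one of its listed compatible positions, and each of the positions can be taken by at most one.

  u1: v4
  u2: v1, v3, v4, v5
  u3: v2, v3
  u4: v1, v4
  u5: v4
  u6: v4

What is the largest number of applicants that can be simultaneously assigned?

4

Unit-capacity flow: source→left, listed edges, right→sink; max matching = max flow.
Augmenting path u1→v4 (+1); matched 1.
Augmenting path u2→v1 (+1); matched 2.
Augmenting path u3→v2 (+1); matched 3.
Augmenting path u4→v1→u2→v3 (+1); matched 4.
No augmenting path remains; maximum matching = 4.
König certificate: {u2, u3, u4, v4} is a vertex cover of size 4 (every listed pair touches it), so no matching can be larger.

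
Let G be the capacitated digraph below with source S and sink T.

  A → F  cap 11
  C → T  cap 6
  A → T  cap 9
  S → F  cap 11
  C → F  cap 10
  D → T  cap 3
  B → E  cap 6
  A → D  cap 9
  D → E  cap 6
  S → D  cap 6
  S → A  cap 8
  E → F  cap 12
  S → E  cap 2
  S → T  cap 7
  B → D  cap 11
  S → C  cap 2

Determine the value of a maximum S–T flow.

20

Augment S→T: bottleneck 7, flow now 7.
Augment S→A→T: bottleneck 8, flow now 15.
Augment S→C→T: bottleneck 2, flow now 17.
Augment S→D→T: bottleneck 3, flow now 20.
No augmenting path remains; maximum flow = 20.
In the residual graph, reachable from S: {S, D, E, F}.
Min-cut edges: S→A (8), S→C (2), S→T (7), D→T (3); capacity 8 + 2 + 7 + 3 = 20.
This cut is saturated, so no flow can exceed 20.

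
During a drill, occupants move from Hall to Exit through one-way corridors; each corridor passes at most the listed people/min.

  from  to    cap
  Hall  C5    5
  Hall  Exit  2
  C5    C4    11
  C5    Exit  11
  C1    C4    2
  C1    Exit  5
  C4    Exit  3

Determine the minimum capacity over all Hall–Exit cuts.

Augment Hall→Exit: bottleneck 2, flow now 2.
Augment Hall→C5→Exit: bottleneck 5, flow now 7.
No augmenting path remains; maximum flow = 7.
By max-flow min-cut, the minimum cut capacity equals the max flow.
In the residual graph, reachable from Hall: {Hall}.
Min-cut edges: Hall→C5 (5), Hall→Exit (2); capacity 5 + 2 = 7.

7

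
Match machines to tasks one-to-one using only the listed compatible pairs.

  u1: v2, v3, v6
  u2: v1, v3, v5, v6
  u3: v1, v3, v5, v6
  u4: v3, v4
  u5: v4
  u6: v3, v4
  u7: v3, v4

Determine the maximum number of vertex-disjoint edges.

Unit-capacity flow: source→left, listed edges, right→sink; max matching = max flow.
Augmenting path u1→v2 (+1); matched 1.
Augmenting path u2→v1 (+1); matched 2.
Augmenting path u3→v3 (+1); matched 3.
Augmenting path u4→v4 (+1); matched 4.
Augmenting path u6→v3→u3→v5 (+1); matched 5.
No augmenting path remains; maximum matching = 5.
König certificate: {u1, u2, u3, v3, v4} is a vertex cover of size 5 (every listed pair touches it), so no matching can be larger.

5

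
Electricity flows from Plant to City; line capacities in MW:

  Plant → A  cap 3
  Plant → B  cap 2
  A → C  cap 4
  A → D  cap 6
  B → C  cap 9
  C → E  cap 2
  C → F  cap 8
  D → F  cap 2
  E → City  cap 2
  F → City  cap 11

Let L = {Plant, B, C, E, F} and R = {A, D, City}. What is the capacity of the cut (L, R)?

16

Edges leaving {Plant, B, C, E, F}: Plant→A (3), E→City (2), F→City (11).
Cut capacity = 3 + 2 + 11 = 16.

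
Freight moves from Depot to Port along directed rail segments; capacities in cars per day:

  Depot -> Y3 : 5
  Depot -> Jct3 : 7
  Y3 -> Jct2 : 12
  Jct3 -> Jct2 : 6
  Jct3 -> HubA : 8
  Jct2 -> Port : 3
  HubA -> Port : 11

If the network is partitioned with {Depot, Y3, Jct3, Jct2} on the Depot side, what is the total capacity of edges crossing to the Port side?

Edges leaving {Depot, Y3, Jct3, Jct2}: Jct3→HubA (8), Jct2→Port (3).
Cut capacity = 8 + 3 = 11.

11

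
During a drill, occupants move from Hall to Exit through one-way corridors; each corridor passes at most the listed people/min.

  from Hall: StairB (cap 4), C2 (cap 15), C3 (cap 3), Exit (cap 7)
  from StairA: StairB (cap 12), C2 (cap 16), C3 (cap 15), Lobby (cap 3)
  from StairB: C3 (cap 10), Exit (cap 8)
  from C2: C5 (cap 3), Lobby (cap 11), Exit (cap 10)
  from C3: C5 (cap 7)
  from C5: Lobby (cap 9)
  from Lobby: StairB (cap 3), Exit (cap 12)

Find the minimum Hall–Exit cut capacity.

Augment Hall→Exit: bottleneck 7, flow now 7.
Augment Hall→StairB→Exit: bottleneck 4, flow now 11.
Augment Hall→C2→Exit: bottleneck 10, flow now 21.
Augment Hall→C2→Lobby→Exit: bottleneck 5, flow now 26.
Augment Hall→C3→C5→Lobby→Exit: bottleneck 3, flow now 29.
No augmenting path remains; maximum flow = 29.
By max-flow min-cut, the minimum cut capacity equals the max flow.
In the residual graph, reachable from Hall: {Hall}.
Min-cut edges: Hall→StairB (4), Hall→C2 (15), Hall→C3 (3), Hall→Exit (7); capacity 4 + 15 + 3 + 7 = 29.

29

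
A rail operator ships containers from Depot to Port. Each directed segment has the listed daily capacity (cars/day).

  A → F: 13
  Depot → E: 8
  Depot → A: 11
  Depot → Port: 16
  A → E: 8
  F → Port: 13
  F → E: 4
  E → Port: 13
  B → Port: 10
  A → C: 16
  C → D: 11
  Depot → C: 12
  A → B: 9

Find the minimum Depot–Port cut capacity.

Augment Depot→Port: bottleneck 16, flow now 16.
Augment Depot→E→Port: bottleneck 8, flow now 24.
Augment Depot→A→B→Port: bottleneck 9, flow now 33.
Augment Depot→A→E→Port: bottleneck 2, flow now 35.
No augmenting path remains; maximum flow = 35.
By max-flow min-cut, the minimum cut capacity equals the max flow.
In the residual graph, reachable from Depot: {Depot, C, D}.
Min-cut edges: Depot→A (11), Depot→E (8), Depot→Port (16); capacity 11 + 8 + 16 = 35.

35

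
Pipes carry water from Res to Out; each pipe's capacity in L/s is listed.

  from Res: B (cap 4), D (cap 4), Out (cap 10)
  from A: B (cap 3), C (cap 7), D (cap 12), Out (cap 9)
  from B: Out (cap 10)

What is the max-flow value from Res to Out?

Augment Res→Out: bottleneck 10, flow now 10.
Augment Res→B→Out: bottleneck 4, flow now 14.
No augmenting path remains; maximum flow = 14.
In the residual graph, reachable from Res: {Res, D}.
Min-cut edges: Res→B (4), Res→Out (10); capacity 4 + 10 = 14.
This cut is saturated, so no flow can exceed 14.

14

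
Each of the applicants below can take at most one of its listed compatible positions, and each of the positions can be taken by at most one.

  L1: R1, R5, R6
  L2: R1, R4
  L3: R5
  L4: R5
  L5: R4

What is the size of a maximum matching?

Unit-capacity flow: source→left, listed edges, right→sink; max matching = max flow.
Augmenting path L1→R1 (+1); matched 1.
Augmenting path L2→R4 (+1); matched 2.
Augmenting path L3→R5 (+1); matched 3.
Augmenting path L5→R4→L2→R1→L1→R6 (+1); matched 4.
No augmenting path remains; maximum matching = 4.
König certificate: {L1, L2, L5, R5} is a vertex cover of size 4 (every listed pair touches it), so no matching can be larger.

4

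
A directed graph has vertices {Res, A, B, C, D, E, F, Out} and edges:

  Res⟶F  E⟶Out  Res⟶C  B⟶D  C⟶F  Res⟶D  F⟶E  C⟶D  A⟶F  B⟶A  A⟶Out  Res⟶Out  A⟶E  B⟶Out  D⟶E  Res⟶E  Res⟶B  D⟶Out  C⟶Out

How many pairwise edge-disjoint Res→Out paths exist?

Assign every edge capacity 1; by Menger, the answer equals the max flow.
Path Res→Out (+1); total 1.
Path Res→B→Out (+1); total 2.
Path Res→C→Out (+1); total 3.
Path Res→D→Out (+1); total 4.
Path Res→E→Out (+1); total 5.
No residual Res→Out path; max flow = 5.
Certifying cut of size 5: {E→Out, Res→B, Res→C, Res→D, Res→Out}.

5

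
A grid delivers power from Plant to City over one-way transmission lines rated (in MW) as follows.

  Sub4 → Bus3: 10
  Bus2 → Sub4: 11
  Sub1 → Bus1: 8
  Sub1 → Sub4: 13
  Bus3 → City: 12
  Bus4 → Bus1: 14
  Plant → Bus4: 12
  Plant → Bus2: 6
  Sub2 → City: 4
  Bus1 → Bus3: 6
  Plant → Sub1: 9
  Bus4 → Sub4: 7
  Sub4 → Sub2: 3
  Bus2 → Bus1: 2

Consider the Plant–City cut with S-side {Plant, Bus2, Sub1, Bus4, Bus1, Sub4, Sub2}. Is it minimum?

No — its capacity is 20, but the minimum cut has capacity 15.

Given cut capacity: 6 + 10 + 4 = 20.
Augment Plant→Bus2→Bus1→Bus3→City: bottleneck 2, flow now 2.
Augment Plant→Bus2→Sub4→Bus3→City: bottleneck 4, flow now 6.
Augment Plant→Sub1→Bus1→Bus3→City: bottleneck 4, flow now 10.
Augment Plant→Sub1→Sub4→Bus3→City: bottleneck 2, flow now 12.
Augment Plant→Sub1→Sub4→Sub2→City: bottleneck 3, flow now 15.
No augmenting path remains; maximum flow = 15.
In the residual graph, reachable from Plant: {Plant, Bus2, Sub1, Bus4, Bus1, Sub4, Bus3}.
Min-cut edges: Sub4→Sub2 (3), Bus3→City (12); capacity 3 + 12 = 15.
Cut capacity 20 exceeds the max flow 15, so it is not minimum.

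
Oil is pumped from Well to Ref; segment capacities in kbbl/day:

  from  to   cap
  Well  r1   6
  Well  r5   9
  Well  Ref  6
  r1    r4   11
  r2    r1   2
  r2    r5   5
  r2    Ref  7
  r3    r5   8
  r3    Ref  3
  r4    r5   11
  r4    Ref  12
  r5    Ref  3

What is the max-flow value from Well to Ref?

Augment Well→Ref: bottleneck 6, flow now 6.
Augment Well→r5→Ref: bottleneck 3, flow now 9.
Augment Well→r1→r4→Ref: bottleneck 6, flow now 15.
No augmenting path remains; maximum flow = 15.
In the residual graph, reachable from Well: {Well, r5}.
Min-cut edges: Well→r1 (6), Well→Ref (6), r5→Ref (3); capacity 6 + 6 + 3 = 15.
This cut is saturated, so no flow can exceed 15.

15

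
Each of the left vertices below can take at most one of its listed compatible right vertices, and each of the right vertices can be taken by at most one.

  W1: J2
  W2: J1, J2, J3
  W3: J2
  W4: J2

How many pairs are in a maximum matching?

2

Unit-capacity flow: source→left, listed edges, right→sink; max matching = max flow.
Augmenting path W1→J2 (+1); matched 1.
Augmenting path W2→J1 (+1); matched 2.
No augmenting path remains; maximum matching = 2.
König certificate: {W2, J2} is a vertex cover of size 2 (every listed pair touches it), so no matching can be larger.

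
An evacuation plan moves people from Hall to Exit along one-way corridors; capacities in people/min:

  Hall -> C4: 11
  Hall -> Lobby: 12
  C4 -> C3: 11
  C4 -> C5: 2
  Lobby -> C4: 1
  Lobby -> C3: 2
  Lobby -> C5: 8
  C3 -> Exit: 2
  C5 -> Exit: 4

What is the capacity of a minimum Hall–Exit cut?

Augment Hall→C4→C3→Exit: bottleneck 2, flow now 2.
Augment Hall→C4→C5→Exit: bottleneck 2, flow now 4.
Augment Hall→Lobby→C5→Exit: bottleneck 2, flow now 6.
No augmenting path remains; maximum flow = 6.
By max-flow min-cut, the minimum cut capacity equals the max flow.
In the residual graph, reachable from Hall: {Hall, C4, Lobby, C3, C5}.
Min-cut edges: C3→Exit (2), C5→Exit (4); capacity 2 + 4 = 6.

6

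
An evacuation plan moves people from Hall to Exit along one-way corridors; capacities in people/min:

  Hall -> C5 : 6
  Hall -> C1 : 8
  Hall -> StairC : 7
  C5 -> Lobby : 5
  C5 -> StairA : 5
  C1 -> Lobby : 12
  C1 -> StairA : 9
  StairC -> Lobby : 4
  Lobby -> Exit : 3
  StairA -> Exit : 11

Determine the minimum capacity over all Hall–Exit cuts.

14

Augment Hall→C5→Lobby→Exit: bottleneck 3, flow now 3.
Augment Hall→C5→StairA→Exit: bottleneck 3, flow now 6.
Augment Hall→C1→StairA→Exit: bottleneck 8, flow now 14.
No augmenting path remains; maximum flow = 14.
By max-flow min-cut, the minimum cut capacity equals the max flow.
In the residual graph, reachable from Hall: {Hall, C5, C1, StairC, Lobby, StairA}.
Min-cut edges: Lobby→Exit (3), StairA→Exit (11); capacity 3 + 11 = 14.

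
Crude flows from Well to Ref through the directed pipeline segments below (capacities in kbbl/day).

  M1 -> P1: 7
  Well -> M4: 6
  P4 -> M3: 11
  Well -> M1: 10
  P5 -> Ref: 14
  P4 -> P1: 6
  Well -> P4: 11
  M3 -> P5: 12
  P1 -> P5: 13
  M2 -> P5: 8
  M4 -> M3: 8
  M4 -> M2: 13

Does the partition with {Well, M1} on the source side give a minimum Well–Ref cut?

No — its capacity is 24, but the minimum cut has capacity 14.

Given cut capacity: 6 + 11 + 7 = 24.
Augment Well→M1→P1→P5→Ref: bottleneck 7, flow now 7.
Augment Well→M4→M3→P5→Ref: bottleneck 6, flow now 13.
Augment Well→P4→M3→P5→Ref: bottleneck 1, flow now 14.
No augmenting path remains; maximum flow = 14.
In the residual graph, reachable from Well: {Well, M1, M4, P4, M3, M2, P1, P5}.
Min-cut edges: P5→Ref (14); capacity 14 = 14.
Cut capacity 24 exceeds the max flow 14, so it is not minimum.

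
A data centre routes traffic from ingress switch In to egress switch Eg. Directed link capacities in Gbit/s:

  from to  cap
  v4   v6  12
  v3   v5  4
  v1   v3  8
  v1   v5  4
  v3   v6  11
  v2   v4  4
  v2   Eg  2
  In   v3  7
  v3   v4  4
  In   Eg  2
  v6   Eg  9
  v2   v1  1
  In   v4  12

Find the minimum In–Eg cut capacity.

Augment In→Eg: bottleneck 2, flow now 2.
Augment In→v3→v6→Eg: bottleneck 7, flow now 9.
Augment In→v4→v6→Eg: bottleneck 2, flow now 11.
No augmenting path remains; maximum flow = 11.
By max-flow min-cut, the minimum cut capacity equals the max flow.
In the residual graph, reachable from In: {In, v3, v4, v5, v6}.
Min-cut edges: In→Eg (2), v6→Eg (9); capacity 2 + 9 = 11.

11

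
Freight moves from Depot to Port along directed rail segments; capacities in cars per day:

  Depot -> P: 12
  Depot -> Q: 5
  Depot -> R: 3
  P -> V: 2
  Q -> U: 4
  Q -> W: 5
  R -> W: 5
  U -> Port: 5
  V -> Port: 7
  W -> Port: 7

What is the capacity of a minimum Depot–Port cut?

Augment Depot→P→V→Port: bottleneck 2, flow now 2.
Augment Depot→Q→U→Port: bottleneck 4, flow now 6.
Augment Depot→Q→W→Port: bottleneck 1, flow now 7.
Augment Depot→R→W→Port: bottleneck 3, flow now 10.
No augmenting path remains; maximum flow = 10.
By max-flow min-cut, the minimum cut capacity equals the max flow.
In the residual graph, reachable from Depot: {Depot, P}.
Min-cut edges: Depot→Q (5), Depot→R (3), P→V (2); capacity 5 + 3 + 2 = 10.

10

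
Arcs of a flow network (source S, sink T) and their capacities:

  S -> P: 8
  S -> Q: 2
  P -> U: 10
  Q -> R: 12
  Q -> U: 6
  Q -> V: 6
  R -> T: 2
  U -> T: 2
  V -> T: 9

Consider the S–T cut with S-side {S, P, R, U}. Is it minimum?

No — its capacity is 6, but the minimum cut has capacity 4.

Given cut capacity: 2 + 2 + 2 = 6.
Augment S→P→U→T: bottleneck 2, flow now 2.
Augment S→Q→R→T: bottleneck 2, flow now 4.
No augmenting path remains; maximum flow = 4.
In the residual graph, reachable from S: {S, P, U}.
Min-cut edges: S→Q (2), U→T (2); capacity 2 + 2 = 4.
Cut capacity 6 exceeds the max flow 4, so it is not minimum.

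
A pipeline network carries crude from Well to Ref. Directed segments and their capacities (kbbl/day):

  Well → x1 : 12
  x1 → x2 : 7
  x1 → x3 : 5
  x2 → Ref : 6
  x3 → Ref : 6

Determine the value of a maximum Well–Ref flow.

Augment Well→x1→x2→Ref: bottleneck 6, flow now 6.
Augment Well→x1→x3→Ref: bottleneck 5, flow now 11.
No augmenting path remains; maximum flow = 11.
In the residual graph, reachable from Well: {Well, x1, x2}.
Min-cut edges: x1→x3 (5), x2→Ref (6); capacity 5 + 6 = 11.
This cut is saturated, so no flow can exceed 11.

11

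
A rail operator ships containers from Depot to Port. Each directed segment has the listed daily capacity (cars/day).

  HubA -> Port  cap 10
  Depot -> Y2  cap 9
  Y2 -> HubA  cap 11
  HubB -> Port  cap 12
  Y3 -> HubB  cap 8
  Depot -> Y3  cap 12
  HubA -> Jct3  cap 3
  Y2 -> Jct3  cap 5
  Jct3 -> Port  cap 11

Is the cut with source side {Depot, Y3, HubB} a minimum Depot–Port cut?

No — its capacity is 21, but the minimum cut has capacity 17.

Given cut capacity: 9 + 12 = 21.
Augment Depot→Y2→Jct3→Port: bottleneck 5, flow now 5.
Augment Depot→Y2→HubA→Port: bottleneck 4, flow now 9.
Augment Depot→Y3→HubB→Port: bottleneck 8, flow now 17.
No augmenting path remains; maximum flow = 17.
In the residual graph, reachable from Depot: {Depot, Y3}.
Min-cut edges: Depot→Y2 (9), Y3→HubB (8); capacity 9 + 8 = 17.
Cut capacity 21 exceeds the max flow 17, so it is not minimum.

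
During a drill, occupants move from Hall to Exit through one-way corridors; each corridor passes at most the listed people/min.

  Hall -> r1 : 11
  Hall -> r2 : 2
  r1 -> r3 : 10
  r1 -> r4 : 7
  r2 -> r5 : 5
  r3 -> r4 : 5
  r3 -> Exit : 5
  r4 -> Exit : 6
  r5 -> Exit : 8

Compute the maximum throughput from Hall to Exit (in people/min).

13

Augment Hall→r1→r3→Exit: bottleneck 5, flow now 5.
Augment Hall→r1→r4→Exit: bottleneck 6, flow now 11.
Augment Hall→r2→r5→Exit: bottleneck 2, flow now 13.
No augmenting path remains; maximum flow = 13.
In the residual graph, reachable from Hall: {Hall}.
Min-cut edges: Hall→r1 (11), Hall→r2 (2); capacity 11 + 2 = 13.
This cut is saturated, so no flow can exceed 13.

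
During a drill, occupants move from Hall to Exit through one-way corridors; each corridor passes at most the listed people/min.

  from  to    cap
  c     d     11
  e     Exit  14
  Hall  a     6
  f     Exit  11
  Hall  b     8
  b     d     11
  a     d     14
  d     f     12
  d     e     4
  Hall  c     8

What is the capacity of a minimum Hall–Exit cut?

Augment Hall→a→d→e→Exit: bottleneck 4, flow now 4.
Augment Hall→a→d→f→Exit: bottleneck 2, flow now 6.
Augment Hall→b→d→f→Exit: bottleneck 8, flow now 14.
Augment Hall→c→d→f→Exit: bottleneck 1, flow now 15.
No augmenting path remains; maximum flow = 15.
By max-flow min-cut, the minimum cut capacity equals the max flow.
In the residual graph, reachable from Hall: {Hall, a, b, c, d, f}.
Min-cut edges: d→e (4), f→Exit (11); capacity 4 + 11 = 15.

15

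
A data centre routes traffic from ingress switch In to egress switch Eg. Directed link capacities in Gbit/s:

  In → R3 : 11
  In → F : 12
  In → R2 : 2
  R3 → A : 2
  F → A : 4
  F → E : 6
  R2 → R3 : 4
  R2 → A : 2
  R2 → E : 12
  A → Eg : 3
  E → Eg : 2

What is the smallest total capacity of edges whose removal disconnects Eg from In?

Augment In→R3→A→Eg: bottleneck 2, flow now 2.
Augment In→F→A→Eg: bottleneck 1, flow now 3.
Augment In→F→E→Eg: bottleneck 2, flow now 5.
No augmenting path remains; maximum flow = 5.
By max-flow min-cut, the minimum cut capacity equals the max flow.
In the residual graph, reachable from In: {In, R3, F, R2, A, E}.
Min-cut edges: A→Eg (3), E→Eg (2); capacity 3 + 2 = 5.

5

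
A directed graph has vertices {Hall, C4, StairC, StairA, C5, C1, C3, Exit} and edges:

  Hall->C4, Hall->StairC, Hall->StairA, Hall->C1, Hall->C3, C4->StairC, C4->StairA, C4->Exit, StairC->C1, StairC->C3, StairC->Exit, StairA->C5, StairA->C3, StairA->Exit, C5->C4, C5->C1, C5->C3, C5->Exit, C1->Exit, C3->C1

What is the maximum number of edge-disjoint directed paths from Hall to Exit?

Assign every edge capacity 1; by Menger, the answer equals the max flow.
Path Hall→C4→Exit (+1); total 1.
Path Hall→StairC→Exit (+1); total 2.
Path Hall→StairA→Exit (+1); total 3.
Path Hall→C1→Exit (+1); total 4.
No residual Hall→Exit path; max flow = 4.
Certifying cut of size 4: {C1→Exit, Hall→C4, Hall→StairA, Hall→StairC}.

4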